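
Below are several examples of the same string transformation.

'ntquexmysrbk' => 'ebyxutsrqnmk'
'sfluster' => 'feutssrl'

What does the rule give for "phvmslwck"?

Rule — sort the characters into reverse alphabetical order, then move the last 2 characters to the front (rotate right by 2).
Applying that to "phvmslwck" gives "hcwvspmlk".
(Check on "sfluster": → "utssrlfe" → "feutssrl" ✓)

hcwvspmlk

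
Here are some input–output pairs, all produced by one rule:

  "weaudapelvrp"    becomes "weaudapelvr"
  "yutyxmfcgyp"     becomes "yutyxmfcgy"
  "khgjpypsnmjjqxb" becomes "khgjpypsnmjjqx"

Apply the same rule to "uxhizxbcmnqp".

In each case the input is transformed by: delete the last character.
So "uxhizxbcmnqp" becomes "uxhizxbcmnq".

uxhizxbcmnq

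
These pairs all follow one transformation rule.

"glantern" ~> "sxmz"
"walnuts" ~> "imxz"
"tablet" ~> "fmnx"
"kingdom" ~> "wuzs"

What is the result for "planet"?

Each output is the input with this applied: shift every letter 12 places forward in the alphabet (wrapping around), then keep only the first 4 characters.
For "planet" the result is "bxmz".
(Check on "glantern": → "sxmzfqdz" → "sxmz" ✓)

bxmz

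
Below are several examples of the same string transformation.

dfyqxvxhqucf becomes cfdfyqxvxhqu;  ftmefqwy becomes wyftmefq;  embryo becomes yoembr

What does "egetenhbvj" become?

What's happening: move the last 2 characters to the front (rotate right by 2).
On "egetenhbvj" that produces "vjegetenhb".

vjegetenhb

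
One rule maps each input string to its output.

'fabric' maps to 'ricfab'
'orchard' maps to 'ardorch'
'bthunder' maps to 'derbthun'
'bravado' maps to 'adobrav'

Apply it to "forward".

ardforw

What's happening: move the last 3 characters to the front (rotate right by 3).
Doing the same to "forward": "ardforw".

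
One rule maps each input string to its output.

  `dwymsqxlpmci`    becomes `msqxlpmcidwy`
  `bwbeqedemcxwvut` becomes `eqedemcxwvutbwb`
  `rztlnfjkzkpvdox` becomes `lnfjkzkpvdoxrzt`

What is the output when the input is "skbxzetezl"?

The rule is to move the first 3 characters to the end (rotate left by 3).
"skbxzetezl" → "xzetezlskb".

xzetezlskb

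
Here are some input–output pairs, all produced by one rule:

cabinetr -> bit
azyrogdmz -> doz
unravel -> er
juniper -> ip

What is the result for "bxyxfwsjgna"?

The pattern: sort the characters into alphabetical order, then keep one character in every 3, starting at position 2 (positions 2nd, 5th, 8th, ...).
On "bxyxfwsjgna": the first step gives "abfgjnswxxy", and the second then gives "bjwy".

bjwy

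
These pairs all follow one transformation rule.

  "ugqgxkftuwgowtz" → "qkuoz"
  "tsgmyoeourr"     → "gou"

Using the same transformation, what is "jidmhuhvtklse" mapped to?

The rule is to keep one character in every 3, starting at position 3 (positions 3rd, 6th, 9th, ...).
Applying that to "jidmhuhvtklse" gives "duts".

duts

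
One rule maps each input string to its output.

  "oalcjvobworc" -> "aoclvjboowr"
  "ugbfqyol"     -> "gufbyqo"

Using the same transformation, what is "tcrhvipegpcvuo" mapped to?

cthriveppgvcu

The rule is to delete the last character, then swap each adjacent pair of characters (1↔2, 3↔4, ...).
Doing the same to "tcrhvipegpcvuo": "cthriveppgvcu".
(Check on "oalcjvobworc": → "oalcjvobwor" → "aoclvjboowr" ✓)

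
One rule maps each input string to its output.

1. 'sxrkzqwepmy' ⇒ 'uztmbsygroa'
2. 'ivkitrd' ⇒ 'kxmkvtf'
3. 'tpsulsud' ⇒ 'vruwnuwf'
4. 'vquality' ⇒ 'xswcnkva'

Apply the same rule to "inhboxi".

kpjdqzk

The rule is to shift every letter 2 places forward in the alphabet (wrapping around).
Applying that to "inhboxi" gives "kpjdqzk".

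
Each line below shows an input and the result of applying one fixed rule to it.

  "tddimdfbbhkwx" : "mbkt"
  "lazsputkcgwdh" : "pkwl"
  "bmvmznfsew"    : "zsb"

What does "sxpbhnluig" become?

In each case the input is transformed by: move the first 3 characters to the end (rotate left by 3), then keep one character in every 3, starting at position 2 (positions 2nd, 5th, 8th, ...).
Applying both steps to "sxpbhnluig": "bhnluigsxp", then "hus".

hus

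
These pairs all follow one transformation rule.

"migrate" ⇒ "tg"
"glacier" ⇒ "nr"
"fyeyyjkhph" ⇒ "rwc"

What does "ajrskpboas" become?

ecn

In each case the input is transformed by: shift every letter 13 places forward in the alphabet (wrapping around) — i.e. ROT13, then keep one character in every 3, starting at position 3 (positions 3rd, 6th, 9th, ...).
Applying both steps to "ajrskpboas": "nwefxcobnf", then "ecn".
(Check on "glacier": → "tynpvre" → "nr" ✓)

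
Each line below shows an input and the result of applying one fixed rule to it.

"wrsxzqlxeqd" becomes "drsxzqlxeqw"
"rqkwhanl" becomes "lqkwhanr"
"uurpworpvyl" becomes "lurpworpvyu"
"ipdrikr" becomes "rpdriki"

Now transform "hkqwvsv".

vkqwvsh

Looking at the pairs, the operation is to swap the first and last characters.
"hkqwvsv" → "vkqwvsh".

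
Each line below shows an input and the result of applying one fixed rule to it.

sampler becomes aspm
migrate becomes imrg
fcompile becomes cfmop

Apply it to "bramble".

The rule is to delete the last 3 characters, then swap each adjacent pair of characters (1↔2, 3↔4, ...).
Applying that to "bramble" gives "rbma".

rbma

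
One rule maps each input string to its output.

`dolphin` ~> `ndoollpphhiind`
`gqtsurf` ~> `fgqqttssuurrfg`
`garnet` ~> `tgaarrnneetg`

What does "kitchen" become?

nkiittcchheenk

In each case the input is transformed by: double every character, then swap the first and last characters.
Starting from "kitchen": after the first operation, "kkiittcchheenn"; after the second, "nkiittcchheenk".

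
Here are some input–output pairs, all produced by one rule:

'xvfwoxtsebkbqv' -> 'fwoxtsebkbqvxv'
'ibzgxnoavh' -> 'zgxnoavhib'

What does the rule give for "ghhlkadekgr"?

hlkadekgrgh

Rule — move the first 2 characters to the end (rotate left by 2).
Doing the same to "ghhlkadekgr": "hlkadekgrgh".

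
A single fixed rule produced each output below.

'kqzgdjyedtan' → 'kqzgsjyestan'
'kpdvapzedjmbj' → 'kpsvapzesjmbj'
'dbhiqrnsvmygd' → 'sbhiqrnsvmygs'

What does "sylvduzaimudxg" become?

Each output is the input with this applied: replace every "d" with "s".
On "sylvduzaimudxg" that produces "sylvsuzaimusxg".

sylvsuzaimusxg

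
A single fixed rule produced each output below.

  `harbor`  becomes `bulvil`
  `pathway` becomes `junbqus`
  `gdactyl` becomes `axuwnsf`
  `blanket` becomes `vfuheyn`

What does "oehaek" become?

The transformation: shift every letter 6 places backward in the alphabet (wrapping around).
For "oehaek" the result is "iybuye".

iybuye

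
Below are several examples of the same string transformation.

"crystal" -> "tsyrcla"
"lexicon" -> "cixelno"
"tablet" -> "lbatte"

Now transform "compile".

Rule — reverse the string, then move the first 2 characters to the end (rotate left by 2).
Applying both steps to "compile": "elipmoc", then "ipmocel".
(Check on "crystal": → "latsyrc" → "tsyrcla" ✓)

ipmocel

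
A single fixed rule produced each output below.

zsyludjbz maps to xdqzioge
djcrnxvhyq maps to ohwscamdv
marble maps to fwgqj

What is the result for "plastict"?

qfxynhy

Each output is the input with this applied: delete the first character, then shift every letter 5 places forward in the alphabet (wrapping around).
Starting from "plastict": after the first operation, "lastict"; after the second, "qfxynhy".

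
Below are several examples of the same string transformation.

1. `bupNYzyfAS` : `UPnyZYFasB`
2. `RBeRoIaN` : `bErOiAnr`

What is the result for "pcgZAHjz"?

CGzahJZP

The rule is to move the first character to the end, then flip the case of every letter.
Working it through for "pcgZAHjz": intermediate "cgZAHjzp", final "CGzahJZP".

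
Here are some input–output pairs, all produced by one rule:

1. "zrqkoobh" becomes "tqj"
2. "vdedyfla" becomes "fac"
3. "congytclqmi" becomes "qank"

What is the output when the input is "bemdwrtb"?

Each output is the input with this applied: shift every letter 2 places forward in the alphabet (wrapping around), then keep one character in every 3, starting at position 2 (positions 2nd, 5th, 8th, ...).
"bemdwrtb" → "dgofytvd" → "gyd".
(Check on "zrqkoobh": → "btsmqqdj" → "tqj" ✓)

gyd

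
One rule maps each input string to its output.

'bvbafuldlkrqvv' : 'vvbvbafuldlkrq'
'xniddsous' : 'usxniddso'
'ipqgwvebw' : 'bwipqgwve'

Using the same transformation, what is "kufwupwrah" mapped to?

The pattern: move the last 2 characters to the front (rotate right by 2).
So "kufwupwrah" becomes "ahkufwupwr".

ahkufwupwr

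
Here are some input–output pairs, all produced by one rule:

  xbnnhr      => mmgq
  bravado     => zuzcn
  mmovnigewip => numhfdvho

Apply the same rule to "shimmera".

The pattern: shift every letter 1 place backward in the alphabet (wrapping around), then delete the first 2 characters.
"shimmera" → "rghlldqz" → "hlldqz".

hlldqz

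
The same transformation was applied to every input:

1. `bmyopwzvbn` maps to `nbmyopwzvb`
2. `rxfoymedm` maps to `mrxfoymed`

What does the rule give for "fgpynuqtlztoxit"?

tfgpynuqtlztoxi

Looking at the pairs, the operation is to move the last character to the front.
For "fgpynuqtlztoxit" the result is "tfgpynuqtlztoxi".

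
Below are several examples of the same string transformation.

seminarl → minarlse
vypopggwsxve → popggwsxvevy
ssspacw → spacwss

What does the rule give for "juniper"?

Each output is the input with this applied: move the first 2 characters to the end (rotate left by 2).
"juniper" → "niperju".

niperju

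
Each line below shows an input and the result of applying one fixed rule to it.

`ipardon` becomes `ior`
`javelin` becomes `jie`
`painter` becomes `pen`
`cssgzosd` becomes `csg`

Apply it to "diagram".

dag

The transformation: take characters alternately from the front and the back (1st, last, 2nd, 2nd-last, ...), then keep one character in every 3, starting at position 1 (positions 1st, 4th, 7th, ...).
Applying both steps to "diagram": "dmiaarg", then "dag".
(Check on "javelin": → "jnaivle" → "jie" ✓)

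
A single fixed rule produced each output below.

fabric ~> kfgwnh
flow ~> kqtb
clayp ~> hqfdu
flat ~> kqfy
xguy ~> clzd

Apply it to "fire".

knwj

What's happening: shift every letter 5 places forward in the alphabet (wrapping around).
"fire" → "knwj".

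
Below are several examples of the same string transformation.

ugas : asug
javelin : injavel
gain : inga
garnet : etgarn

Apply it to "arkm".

Looking at the pairs, the operation is to move the last 2 characters to the front (rotate right by 2).
So "arkm" becomes "kmar".

kmar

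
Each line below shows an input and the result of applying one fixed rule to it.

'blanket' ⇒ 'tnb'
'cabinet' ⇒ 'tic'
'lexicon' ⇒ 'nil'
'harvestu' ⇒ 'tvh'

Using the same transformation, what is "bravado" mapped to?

What's happening: keep one character in every 3, starting at position 1 (positions 1st, 4th, 7th, ...), then reverse the string.
Working it through for "bravado": intermediate "bvo", final "ovb".

ovb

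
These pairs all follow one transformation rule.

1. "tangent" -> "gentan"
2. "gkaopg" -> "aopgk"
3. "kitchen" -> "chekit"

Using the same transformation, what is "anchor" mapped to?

choan

The pattern: delete the last character, then move the last 3 characters to the front (rotate right by 3).
Applying both steps to "anchor": "ancho", then "choan".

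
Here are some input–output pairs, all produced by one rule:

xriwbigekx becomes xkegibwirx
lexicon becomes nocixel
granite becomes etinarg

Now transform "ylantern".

The transformation: reverse the string.
On "ylantern" that produces "nretnaly".

nretnaly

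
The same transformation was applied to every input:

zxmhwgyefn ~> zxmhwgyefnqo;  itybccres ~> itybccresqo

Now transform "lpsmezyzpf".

lpsmezyzpfqo

The rule is to append "qo".
Applying that to "lpsmezyzpf" gives "lpsmezyzpfqo".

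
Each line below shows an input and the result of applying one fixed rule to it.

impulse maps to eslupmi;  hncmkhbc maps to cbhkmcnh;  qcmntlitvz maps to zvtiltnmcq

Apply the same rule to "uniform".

mrofinu

Rule — reverse the string.
Doing the same to "uniform": "mrofinu".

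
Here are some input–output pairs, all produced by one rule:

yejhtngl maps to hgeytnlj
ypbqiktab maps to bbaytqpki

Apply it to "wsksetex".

keexwtss

The pattern: sort the characters into reverse alphabetical order, then move the last 3 characters to the front (rotate right by 3).
On "wsksetex": the first step gives "xwtsskee", and the second then gives "keexwtss".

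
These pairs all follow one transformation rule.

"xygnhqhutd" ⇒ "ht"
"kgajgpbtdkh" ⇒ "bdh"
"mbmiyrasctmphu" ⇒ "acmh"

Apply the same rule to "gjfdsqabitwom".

aiwm

The rule is to keep every other character starting from the first (positions 1st, 3rd, 5th, ...), then delete the first 3 characters.
For "gjfdsqabitwom", step one produces "gfsaiwm"; step two turns that into "aiwm".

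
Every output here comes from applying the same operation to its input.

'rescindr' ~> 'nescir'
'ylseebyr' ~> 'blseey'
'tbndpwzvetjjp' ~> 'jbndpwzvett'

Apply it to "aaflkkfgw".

Looking at the pairs, the operation is to delete the last 2 characters, then swap the first and last characters.
Working it through for "aaflkkfgw": intermediate "aaflkkf", final "faflkka".

faflkka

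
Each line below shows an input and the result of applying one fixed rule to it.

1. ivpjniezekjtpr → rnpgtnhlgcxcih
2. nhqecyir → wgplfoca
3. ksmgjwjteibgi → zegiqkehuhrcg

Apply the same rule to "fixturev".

pctdgvrs

What's happening: move the last 3 characters to the front (rotate right by 3), then shift every letter 2 places backward in the alphabet (wrapping around).
On "fixturev": the first step gives "revfixtu", and the second then gives "pctdgvrs".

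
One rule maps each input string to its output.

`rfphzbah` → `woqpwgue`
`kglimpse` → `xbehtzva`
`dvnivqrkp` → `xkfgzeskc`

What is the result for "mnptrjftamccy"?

The pattern: move the first 3 characters to the end (rotate left by 3), then shift every letter 11 places backward in the alphabet (wrapping around).
For "mnptrjftamccy", step one produces "trjftamccymnp"; step two turns that into "igyuipbrrnbce".

igyuipbrrnbce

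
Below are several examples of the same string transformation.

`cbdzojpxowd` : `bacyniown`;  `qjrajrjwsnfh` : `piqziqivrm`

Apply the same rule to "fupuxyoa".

Looking at the pairs, the operation is to shift every letter 1 place backward in the alphabet (wrapping around), then delete the last 2 characters.
Starting from "fupuxyoa": after the first operation, "etotwxnz"; after the second, "etotwx".

etotwx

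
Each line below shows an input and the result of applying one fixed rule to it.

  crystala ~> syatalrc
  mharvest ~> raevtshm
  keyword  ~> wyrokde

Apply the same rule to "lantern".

tnrelna

The pattern: move the first 2 characters to the end (rotate left by 2), then swap each adjacent pair of characters (1↔2, 3↔4, ...).
On "lantern": the first step gives "nternla", and the second then gives "tnrelna".
(Check on "mharvest": → "arvestmh" → "raevtshm" ✓)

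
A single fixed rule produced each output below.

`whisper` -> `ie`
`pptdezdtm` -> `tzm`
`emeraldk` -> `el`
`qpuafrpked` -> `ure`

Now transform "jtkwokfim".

kkm

Each output is the input with this applied: keep one character in every 3, starting at position 3 (positions 3rd, 6th, 9th, ...).
Applying that to "jtkwokfim" gives "kkm".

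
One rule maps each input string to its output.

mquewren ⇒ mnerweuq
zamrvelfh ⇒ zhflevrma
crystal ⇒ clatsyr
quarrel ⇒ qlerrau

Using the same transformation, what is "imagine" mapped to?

The rule is to reverse the string, then move the last character to the front.
On "imagine": the first step gives "enigami", and the second then gives "ienigam".

ienigam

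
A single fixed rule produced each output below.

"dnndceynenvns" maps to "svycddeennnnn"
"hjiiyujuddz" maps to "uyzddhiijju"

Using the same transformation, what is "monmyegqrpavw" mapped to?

vwyaegmmnopqr

The transformation: sort the characters into alphabetical order, then move the last 3 characters to the front (rotate right by 3).
For "monmyegqrpavw", step one produces "aegmmnopqrvwy"; step two turns that into "vwyaegmmnopqr".
(Check on "dnndceynenvns": → "cddeennnnnsvy" → "svycddeennnnn" ✓)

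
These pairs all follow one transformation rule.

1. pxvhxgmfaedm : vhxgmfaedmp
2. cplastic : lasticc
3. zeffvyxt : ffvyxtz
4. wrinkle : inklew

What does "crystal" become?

ystalc

Each output is the input with this applied: move the first 2 characters to the end (rotate left by 2), then delete the last character.
For "crystal", step one produces "ystalcr"; step two turns that into "ystalc".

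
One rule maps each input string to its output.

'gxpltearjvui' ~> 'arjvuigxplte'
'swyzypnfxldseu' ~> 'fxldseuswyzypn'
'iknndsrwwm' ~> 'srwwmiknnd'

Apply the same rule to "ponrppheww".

phewwponrp

The rule is to swap the front and back halves of the string.
For "ponrppheww" the result is "phewwponrp".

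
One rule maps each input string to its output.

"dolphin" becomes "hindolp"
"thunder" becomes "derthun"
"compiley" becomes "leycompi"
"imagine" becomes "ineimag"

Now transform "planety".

What's happening: move the last 3 characters to the front (rotate right by 3).
"planety" → "etyplan".

etyplan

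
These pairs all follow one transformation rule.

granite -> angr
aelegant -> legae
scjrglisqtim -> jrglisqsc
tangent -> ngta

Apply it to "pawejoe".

wepa

In each case the input is transformed by: delete the last 3 characters, then move the first 2 characters to the end (rotate left by 2).
Applying both steps to "pawejoe": "pawe", then "wepa".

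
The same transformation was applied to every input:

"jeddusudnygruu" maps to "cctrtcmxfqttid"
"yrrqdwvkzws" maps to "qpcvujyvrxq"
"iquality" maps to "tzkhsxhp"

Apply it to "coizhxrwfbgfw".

What's happening: move the first 2 characters to the end (rotate left by 2), then shift every letter 1 place backward in the alphabet (wrapping around).
"coizhxrwfbgfw" → "izhxrwfbgfwco" → "hygwqveafevbn".

hygwqveafevbn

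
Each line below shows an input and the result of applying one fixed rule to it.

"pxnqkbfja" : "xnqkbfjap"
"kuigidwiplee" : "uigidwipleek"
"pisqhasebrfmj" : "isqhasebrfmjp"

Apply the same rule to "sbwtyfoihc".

Each output is the input with this applied: move the first character to the end.
Applying that to "sbwtyfoihc" gives "bwtyfoihcs".

bwtyfoihcs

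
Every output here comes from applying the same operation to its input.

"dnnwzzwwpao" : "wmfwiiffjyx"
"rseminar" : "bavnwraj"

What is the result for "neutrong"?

Each output is the input with this applied: shift every letter 9 places forward in the alphabet (wrapping around), then swap each adjacent pair of characters (1↔2, 3↔4, ...).
Applying both steps to "neutrong": "wndcaxwp", then "nwcdxapw".
(Check on "rseminar": → "abnvrwja" → "bavnwraj" ✓)

nwcdxapw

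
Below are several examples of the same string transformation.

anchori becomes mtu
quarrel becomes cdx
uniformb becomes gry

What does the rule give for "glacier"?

sod

The transformation: shift every letter 12 places forward in the alphabet (wrapping around), then keep one character in every 3, starting at position 1 (positions 1st, 4th, 7th, ...).
For "glacier", step one produces "sxmouqd"; step two turns that into "sod".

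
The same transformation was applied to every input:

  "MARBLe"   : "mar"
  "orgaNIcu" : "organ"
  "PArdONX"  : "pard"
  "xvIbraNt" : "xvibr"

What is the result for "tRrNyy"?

Looking at the pairs, the operation is to delete the last 3 characters, then convert every letter to lowercase.
For "tRrNyy", step one produces "tRr"; step two turns that into "trr".

trr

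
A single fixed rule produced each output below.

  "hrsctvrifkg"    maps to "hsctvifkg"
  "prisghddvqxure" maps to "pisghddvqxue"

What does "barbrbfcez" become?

Looking at the pairs, the operation is to remove every "r".
Applying that to "barbrbfcez" gives "babbfcez".

babbfcez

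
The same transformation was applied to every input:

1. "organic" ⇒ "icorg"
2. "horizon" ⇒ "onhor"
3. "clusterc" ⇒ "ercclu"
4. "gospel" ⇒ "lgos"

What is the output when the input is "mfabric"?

icmfa

In each case the input is transformed by: move the first 3 characters to the end (rotate left by 3), then delete the first 2 characters.
On "mfabric": the first step gives "bricmfa", and the second then gives "icmfa".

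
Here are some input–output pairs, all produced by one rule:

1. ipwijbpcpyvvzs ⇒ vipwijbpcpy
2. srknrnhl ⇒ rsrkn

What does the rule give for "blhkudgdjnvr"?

jblhkudgd

What's happening: delete the last 3 characters, then move the last character to the front.
For "blhkudgdjnvr" the result is "jblhkudgd".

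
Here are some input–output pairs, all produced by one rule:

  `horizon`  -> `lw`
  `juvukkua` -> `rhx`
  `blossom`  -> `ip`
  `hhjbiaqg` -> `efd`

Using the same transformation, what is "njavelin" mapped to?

What's happening: shift every letter 3 places backward in the alphabet (wrapping around), then keep one character in every 3, starting at position 2 (positions 2nd, 5th, 8th, ...).
On "njavelin": the first step gives "kgxsbifk", and the second then gives "gbk".

gbk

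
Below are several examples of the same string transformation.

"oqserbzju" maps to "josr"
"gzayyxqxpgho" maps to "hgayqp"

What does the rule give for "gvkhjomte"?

tgkj

The rule is to move the last 3 characters to the front (rotate right by 3), then keep every other character starting from the second (positions 2nd, 4th, 6th, ...).
For "gvkhjomte" the result is "tgkj".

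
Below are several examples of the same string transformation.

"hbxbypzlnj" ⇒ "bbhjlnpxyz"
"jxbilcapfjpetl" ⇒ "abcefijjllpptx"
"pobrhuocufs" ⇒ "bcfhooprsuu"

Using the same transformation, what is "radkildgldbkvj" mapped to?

abdddgijkkllrv

What's happening: sort the characters into alphabetical order.
Applying that to "radkildgldbkvj" gives "abdddgijkkllrv".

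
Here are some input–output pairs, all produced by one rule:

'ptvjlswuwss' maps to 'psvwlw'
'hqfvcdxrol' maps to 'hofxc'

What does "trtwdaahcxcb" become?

The transformation: keep every other character starting from the first (positions 1st, 3rd, 5th, ...), then take characters alternately from the front and the back (1st, last, 2nd, 2nd-last, ...).
"trtwdaahcxcb" → "tctcda".
(Check on "hqfvcdxrol": → "hfcxo" → "hofxc" ✓)

tctcda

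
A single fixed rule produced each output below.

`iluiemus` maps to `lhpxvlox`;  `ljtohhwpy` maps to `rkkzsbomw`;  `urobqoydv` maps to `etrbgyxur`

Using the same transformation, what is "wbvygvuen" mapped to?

bjyxhqzey

What's happening: shift every letter 3 places forward in the alphabet (wrapping around), then move the first 3 characters to the end (rotate left by 3).
Applying both steps to "wbvygvuen": "zeybjyxhq", then "bjyxhqzey".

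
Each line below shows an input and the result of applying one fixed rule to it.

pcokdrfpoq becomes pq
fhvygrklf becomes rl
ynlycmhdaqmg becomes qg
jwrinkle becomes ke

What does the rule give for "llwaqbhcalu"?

The rule is to keep every other character starting from the second (positions 2nd, 4th, 6th, ...), then keep only the last 2 characters.
On "llwaqbhcalu": the first step gives "labcl", and the second then gives "cl".

cl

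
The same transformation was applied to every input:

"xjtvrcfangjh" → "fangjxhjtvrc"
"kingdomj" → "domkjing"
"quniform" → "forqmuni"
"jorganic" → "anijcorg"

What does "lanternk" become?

Rule — swap the first and last characters, then swap the front and back halves of the string.
On "lanternk": the first step gives "kanternl", and the second then gives "ernlkant".

ernlkant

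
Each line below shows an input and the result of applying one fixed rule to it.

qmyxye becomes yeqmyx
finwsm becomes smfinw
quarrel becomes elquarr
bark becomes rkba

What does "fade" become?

Each output is the input with this applied: move the last 2 characters to the front (rotate right by 2).
So "fade" becomes "defa".

defa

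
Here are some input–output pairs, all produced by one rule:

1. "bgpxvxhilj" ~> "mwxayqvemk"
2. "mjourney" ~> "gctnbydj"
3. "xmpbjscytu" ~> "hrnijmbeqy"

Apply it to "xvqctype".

inetmkfr

The transformation: shift every letter 11 places backward in the alphabet (wrapping around), then swap the front and back halves of the string.
"xvqctype" → "mkfrinet" → "inetmkfr".
(Check on "mjourney": → "bydjgctn" → "gctnbydj" ✓)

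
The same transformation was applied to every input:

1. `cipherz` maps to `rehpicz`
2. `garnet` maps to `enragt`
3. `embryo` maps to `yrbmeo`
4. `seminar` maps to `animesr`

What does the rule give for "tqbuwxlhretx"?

The pattern: move the last character to the front, then reverse the string.
Applying both steps to "tqbuwxlhretx": "xtqbuwxlhret", then "terhlxwubqtx".

terhlxwubqtx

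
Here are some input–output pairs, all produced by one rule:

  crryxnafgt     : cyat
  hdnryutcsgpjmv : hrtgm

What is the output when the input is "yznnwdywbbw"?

ynyb

The transformation: keep one character in every 3, starting at position 1 (positions 1st, 4th, 7th, ...).
Doing the same to "yznnwdywbbw": "ynyb".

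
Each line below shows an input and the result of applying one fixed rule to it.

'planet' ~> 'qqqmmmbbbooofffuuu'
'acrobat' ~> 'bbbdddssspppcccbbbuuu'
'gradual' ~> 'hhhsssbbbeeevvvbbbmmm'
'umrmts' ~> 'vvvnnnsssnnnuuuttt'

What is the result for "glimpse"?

What's happening: shift every letter 1 place forward in the alphabet (wrapping around), then repeat every character 3 times.
Starting from "glimpse": after the first operation, "hmjnqtf"; after the second, "hhhmmmjjjnnnqqqtttfff".

hhhmmmjjjnnnqqqtttfff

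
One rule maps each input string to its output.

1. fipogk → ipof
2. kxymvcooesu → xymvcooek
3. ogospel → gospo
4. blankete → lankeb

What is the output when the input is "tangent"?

anget

Each output is the input with this applied: delete the last 2 characters, then move the first character to the end.
Doing the same to "tangent": "anget".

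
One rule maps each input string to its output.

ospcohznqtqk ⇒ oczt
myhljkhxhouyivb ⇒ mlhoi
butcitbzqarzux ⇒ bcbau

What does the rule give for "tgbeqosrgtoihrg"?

In each case the input is transformed by: keep one character in every 3, starting at position 1 (positions 1st, 4th, 7th, ...).
So "tgbeqosrgtoihrg" becomes "testh".

testh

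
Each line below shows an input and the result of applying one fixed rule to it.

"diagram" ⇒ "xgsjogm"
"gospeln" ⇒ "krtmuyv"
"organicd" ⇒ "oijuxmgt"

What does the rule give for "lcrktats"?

Looking at the pairs, the operation is to shift every letter 6 places forward in the alphabet (wrapping around), then move the last 3 characters to the front (rotate right by 3).
"lcrktats" → "rixqzgzy" → "gzyrixqz".

gzyrixqz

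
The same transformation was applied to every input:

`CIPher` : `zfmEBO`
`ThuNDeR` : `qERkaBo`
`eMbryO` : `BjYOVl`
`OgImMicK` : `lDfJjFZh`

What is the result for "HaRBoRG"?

The transformation: flip the case of every letter, then shift every letter 3 places backward in the alphabet (wrapping around).
On "HaRBoRG": the first step gives "hArbOrg", and the second then gives "eXoyLod".

eXoyLod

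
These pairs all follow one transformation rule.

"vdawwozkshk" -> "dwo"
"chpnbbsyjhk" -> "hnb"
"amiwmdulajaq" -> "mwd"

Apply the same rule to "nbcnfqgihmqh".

bnq

What's happening: keep every other character starting from the second (positions 2nd, 4th, 6th, ...), then keep only the first 3 characters.
Starting from "nbcnfqgihmqh": after the first operation, "bnqimh"; after the second, "bnq".
(Check on "vdawwozkshk": → "dwokh" → "dwo" ✓)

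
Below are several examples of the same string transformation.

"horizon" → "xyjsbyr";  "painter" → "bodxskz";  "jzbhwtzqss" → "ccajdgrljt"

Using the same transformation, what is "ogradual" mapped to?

Looking at the pairs, the operation is to reverse the string, then shift every letter 10 places forward in the alphabet (wrapping around).
Working it through for "ogradual": intermediate "laudargo", final "vkenkbqy".

vkenkbqy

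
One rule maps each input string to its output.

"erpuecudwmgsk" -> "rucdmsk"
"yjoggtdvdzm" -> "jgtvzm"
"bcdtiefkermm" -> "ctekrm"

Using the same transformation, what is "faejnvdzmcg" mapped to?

Each output is the input with this applied: swap each adjacent pair of characters (1↔2, 3↔4, ...), then keep every other character starting from the first (positions 1st, 3rd, 5th, ...).
On "faejnvdzmcg": the first step gives "afjevnzdcmg", and the second then gives "ajvzcg".

ajvzcg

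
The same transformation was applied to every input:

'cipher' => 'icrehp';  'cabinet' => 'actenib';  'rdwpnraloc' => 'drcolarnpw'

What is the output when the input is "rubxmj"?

The rule is to move the first 2 characters to the end (rotate left by 2), then reverse the string.
Starting from "rubxmj": after the first operation, "bxmjru"; after the second, "urjmxb".

urjmxb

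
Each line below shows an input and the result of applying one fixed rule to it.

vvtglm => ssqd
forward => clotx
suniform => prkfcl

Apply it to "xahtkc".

The pattern: shift every letter 3 places backward in the alphabet (wrapping around), then delete the last 2 characters.
"xahtkc" → "uxeqhz" → "uxeq".

uxeq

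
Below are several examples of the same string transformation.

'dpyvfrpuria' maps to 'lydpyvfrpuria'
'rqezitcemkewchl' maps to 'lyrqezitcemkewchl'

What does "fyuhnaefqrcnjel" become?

lyfyuhnaefqrcnjel

In each case the input is transformed by: prepend "ly".
For "fyuhnaefqrcnjel" the result is "lyfyuhnaefqrcnjel".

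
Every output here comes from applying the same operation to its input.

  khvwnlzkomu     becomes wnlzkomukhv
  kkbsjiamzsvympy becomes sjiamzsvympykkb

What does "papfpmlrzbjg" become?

In each case the input is transformed by: move the first 3 characters to the end (rotate left by 3).
So "papfpmlrzbjg" becomes "fpmlrzbjgpap".

fpmlrzbjgpap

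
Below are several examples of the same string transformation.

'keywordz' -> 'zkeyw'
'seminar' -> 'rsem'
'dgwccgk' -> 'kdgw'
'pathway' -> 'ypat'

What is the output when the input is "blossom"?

The rule is to move the last character to the front, then delete the last 3 characters.
On "blossom": the first step gives "mblosso", and the second then gives "mblo".

mblo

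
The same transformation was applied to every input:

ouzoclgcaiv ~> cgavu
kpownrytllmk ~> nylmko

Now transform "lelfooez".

Looking at the pairs, the operation is to move the first 3 characters to the end (rotate left by 3), then keep every other character starting from the second (positions 2nd, 4th, 6th, ...).
For "lelfooez", step one produces "fooezlel"; step two turns that into "oell".

oell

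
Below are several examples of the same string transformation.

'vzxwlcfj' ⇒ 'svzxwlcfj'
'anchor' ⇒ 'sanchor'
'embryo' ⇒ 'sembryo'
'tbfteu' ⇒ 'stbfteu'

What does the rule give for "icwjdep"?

The transformation: prepend "s".
Doing the same to "icwjdep": "sicwjdep".

sicwjdep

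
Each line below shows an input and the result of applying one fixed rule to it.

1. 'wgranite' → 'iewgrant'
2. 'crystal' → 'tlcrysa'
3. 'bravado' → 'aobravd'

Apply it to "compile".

Rule — move the last 2 characters to the front (rotate right by 2), then swap the first and last characters.
"compile" → "lecompi" → "iecompl".

iecompl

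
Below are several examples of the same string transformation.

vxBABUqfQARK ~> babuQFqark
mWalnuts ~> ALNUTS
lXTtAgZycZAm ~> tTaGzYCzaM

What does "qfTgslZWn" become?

tGSLzwN

Each output is the input with this applied: flip the case of every letter, then delete the first 2 characters.
Applying both steps to "qfTgslZWn": "QFtGSLzwN", then "tGSLzwN".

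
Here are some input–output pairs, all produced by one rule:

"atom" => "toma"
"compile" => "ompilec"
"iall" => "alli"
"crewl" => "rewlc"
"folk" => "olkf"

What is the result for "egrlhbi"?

In each case the input is transformed by: move the first character to the end.
Applying that to "egrlhbi" gives "grlhbie".

grlhbie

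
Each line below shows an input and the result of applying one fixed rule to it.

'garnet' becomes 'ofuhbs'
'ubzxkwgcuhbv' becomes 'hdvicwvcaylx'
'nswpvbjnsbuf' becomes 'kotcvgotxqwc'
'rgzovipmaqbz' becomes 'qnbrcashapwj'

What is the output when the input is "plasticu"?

ujdvqmbt

Rule — shift every letter 1 place forward in the alphabet (wrapping around), then swap the front and back halves of the string.
Starting from "plasticu": after the first operation, "qmbtujdv"; after the second, "ujdvqmbt".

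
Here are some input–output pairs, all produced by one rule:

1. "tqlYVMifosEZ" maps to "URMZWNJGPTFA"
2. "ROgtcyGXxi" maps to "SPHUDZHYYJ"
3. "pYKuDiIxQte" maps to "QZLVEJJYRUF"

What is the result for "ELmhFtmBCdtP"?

Each output is the input with this applied: shift every letter 1 place forward in the alphabet (wrapping around), then convert every letter to uppercase.
For "ELmhFtmBCdtP", step one produces "FMniGunCDeuQ"; step two turns that into "FMNIGUNCDEUQ".

FMNIGUNCDEUQ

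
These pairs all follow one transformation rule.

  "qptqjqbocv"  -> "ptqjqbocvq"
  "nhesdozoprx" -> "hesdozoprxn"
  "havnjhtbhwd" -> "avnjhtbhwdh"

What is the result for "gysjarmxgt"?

ysjarmxgtg

The rule is to move the first character to the end.
"gysjarmxgt" → "ysjarmxgtg".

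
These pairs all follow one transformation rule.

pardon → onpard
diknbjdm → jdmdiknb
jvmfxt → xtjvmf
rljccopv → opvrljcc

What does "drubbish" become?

Looking at the pairs, the operation is to move the first character to the end, then swap the front and back halves of the string.
"drubbish" → "ishdrubb".

ishdrubb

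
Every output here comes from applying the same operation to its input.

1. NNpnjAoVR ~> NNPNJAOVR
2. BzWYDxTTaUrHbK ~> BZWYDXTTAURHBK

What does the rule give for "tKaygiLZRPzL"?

Each output is the input with this applied: convert every letter to uppercase.
Applying that to "tKaygiLZRPzL" gives "TKAYGILZRPZL".

TKAYGILZRPZL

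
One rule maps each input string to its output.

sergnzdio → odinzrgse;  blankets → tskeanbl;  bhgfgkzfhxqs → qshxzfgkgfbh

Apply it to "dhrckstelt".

Rule — swap each adjacent pair of characters (1↔2, 3↔4, ...), then reverse the string.
Working it through for "dhrckstelt": intermediate "hdcrskettl", final "ltteksrcdh".

ltteksrcdh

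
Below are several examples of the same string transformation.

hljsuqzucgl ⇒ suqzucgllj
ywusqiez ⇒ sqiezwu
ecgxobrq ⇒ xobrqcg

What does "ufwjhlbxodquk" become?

Rule — delete the first character, then move the first 2 characters to the end (rotate left by 2).
Working it through for "ufwjhlbxodquk": intermediate "fwjhlbxodquk", final "jhlbxodqukfw".

jhlbxodqukfw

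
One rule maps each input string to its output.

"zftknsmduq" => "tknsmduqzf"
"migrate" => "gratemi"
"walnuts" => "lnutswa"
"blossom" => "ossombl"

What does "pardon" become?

The pattern: move the first 2 characters to the end (rotate left by 2).
Doing the same to "pardon": "rdonpa".

rdonpa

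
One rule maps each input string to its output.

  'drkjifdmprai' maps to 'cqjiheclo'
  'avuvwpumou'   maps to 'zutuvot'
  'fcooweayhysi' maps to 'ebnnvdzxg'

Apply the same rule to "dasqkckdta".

What's happening: delete the last 3 characters, then shift every letter 1 place backward in the alphabet (wrapping around).
Applying both steps to "dasqkckdta": "dasqkck", then "czrpjbj".
(Check on "fcooweayhysi": → "fcooweayh" → "ebnnvdzxg" ✓)

czrpjbj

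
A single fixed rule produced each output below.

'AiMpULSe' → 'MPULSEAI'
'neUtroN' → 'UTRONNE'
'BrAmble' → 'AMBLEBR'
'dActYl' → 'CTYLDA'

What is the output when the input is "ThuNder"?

UNDERTH

Rule — move the first 2 characters to the end (rotate left by 2), then convert every letter to uppercase.
On "ThuNder": the first step gives "uNderTh", and the second then gives "UNDERTH".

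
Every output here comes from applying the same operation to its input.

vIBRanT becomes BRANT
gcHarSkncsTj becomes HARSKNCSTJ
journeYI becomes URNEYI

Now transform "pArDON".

The pattern: delete the first 2 characters, then convert every letter to uppercase.
Applying both steps to "pArDON": "rDON", then "RDON".

RDON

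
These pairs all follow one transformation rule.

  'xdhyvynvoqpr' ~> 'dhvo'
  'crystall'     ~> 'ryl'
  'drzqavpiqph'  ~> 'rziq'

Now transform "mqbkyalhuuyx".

qbhu

What's happening: swap each adjacent pair of characters (1↔2, 3↔4, ...), then keep one character in every 3, starting at position 1 (positions 1st, 4th, 7th, ...).
For "mqbkyalhuuyx", step one produces "qmkbayhluuxy"; step two turns that into "qbhu".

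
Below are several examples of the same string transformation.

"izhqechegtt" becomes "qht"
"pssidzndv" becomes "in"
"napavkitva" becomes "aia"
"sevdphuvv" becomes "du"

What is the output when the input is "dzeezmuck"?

The transformation: delete the first 2 characters, then keep one character in every 3, starting at position 2 (positions 2nd, 5th, 8th, ...).
Working it through for "dzeezmuck": intermediate "eezmuck", final "eu".
(Check on "napavkitva": → "pavkitva" → "aia" ✓)

eu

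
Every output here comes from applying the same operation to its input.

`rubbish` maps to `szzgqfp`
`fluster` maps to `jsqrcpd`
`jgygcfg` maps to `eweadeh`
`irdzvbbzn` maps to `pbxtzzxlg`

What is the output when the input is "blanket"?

Each output is the input with this applied: move the first character to the end, then shift every letter 2 places backward in the alphabet (wrapping around).
Applying both steps to "blanket": "lanketb", then "jylicrz".

jylicrz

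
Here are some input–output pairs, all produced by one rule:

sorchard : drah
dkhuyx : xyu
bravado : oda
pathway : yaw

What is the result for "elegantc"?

The transformation: take characters alternately from the front and the back (1st, last, 2nd, 2nd-last, ...), then keep every other character starting from the second (positions 2nd, 4th, 6th, ...).
For "elegantc", step one produces "ecltenga"; step two turns that into "ctna".

ctna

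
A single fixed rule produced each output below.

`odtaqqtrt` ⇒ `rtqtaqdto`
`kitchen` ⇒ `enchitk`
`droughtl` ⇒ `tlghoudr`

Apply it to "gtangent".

Rule — reverse the string, then swap each adjacent pair of characters (1↔2, 3↔4, ...).
Starting from "gtangent": after the first operation, "tnegnatg"; after the second, "ntgeangt".

ntgeangt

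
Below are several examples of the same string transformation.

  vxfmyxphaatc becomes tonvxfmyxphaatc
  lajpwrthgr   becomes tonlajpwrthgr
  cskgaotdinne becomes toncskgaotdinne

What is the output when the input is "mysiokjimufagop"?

The rule is to prepend "ton".
For "mysiokjimufagop" the result is "tonmysiokjimufagop".

tonmysiokjimufagop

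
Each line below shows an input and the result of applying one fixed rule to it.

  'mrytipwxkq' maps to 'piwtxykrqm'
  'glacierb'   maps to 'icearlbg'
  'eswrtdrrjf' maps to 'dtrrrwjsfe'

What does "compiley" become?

iplmeoyc

The transformation: swap the front and back halves of the string, then take characters alternately from the front and the back (1st, last, 2nd, 2nd-last, ...).
"compiley" → "ileycomp" → "iplmeoyc".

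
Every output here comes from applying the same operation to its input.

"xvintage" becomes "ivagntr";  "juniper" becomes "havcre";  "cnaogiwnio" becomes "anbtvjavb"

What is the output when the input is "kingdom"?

vatqbz

The rule is to delete the first character, then shift every letter 13 places forward in the alphabet (wrapping around) — i.e. ROT13.
"kingdom" → "ingdom" → "vatqbz".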